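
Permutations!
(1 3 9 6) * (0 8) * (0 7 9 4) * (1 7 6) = (0 8 6 7 9 1 3 4) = [8, 3, 2, 4, 0, 5, 7, 9, 6, 1]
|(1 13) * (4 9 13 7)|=|(1 7 4 9 13)|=5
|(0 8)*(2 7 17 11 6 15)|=6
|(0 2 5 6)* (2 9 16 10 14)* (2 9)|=4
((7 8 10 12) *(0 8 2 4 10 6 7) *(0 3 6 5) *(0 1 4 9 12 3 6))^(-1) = (0 3 10 4 1 5 8)(2 7 6 12 9)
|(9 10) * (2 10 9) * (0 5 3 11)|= |(0 5 3 11)(2 10)|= 4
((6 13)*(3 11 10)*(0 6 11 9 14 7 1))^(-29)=((0 6 13 11 10 3 9 14 7 1))^(-29)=(0 6 13 11 10 3 9 14 7 1)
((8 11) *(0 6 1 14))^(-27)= ((0 6 1 14)(8 11))^(-27)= (0 6 1 14)(8 11)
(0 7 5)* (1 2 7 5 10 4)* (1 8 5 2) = [2, 1, 7, 3, 8, 0, 6, 10, 5, 9, 4] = (0 2 7 10 4 8 5)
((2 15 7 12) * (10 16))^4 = (16)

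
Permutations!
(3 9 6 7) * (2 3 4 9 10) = (2 3 10)(4 9 6 7) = [0, 1, 3, 10, 9, 5, 7, 4, 8, 6, 2]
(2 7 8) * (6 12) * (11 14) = (2 7 8)(6 12)(11 14) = [0, 1, 7, 3, 4, 5, 12, 8, 2, 9, 10, 14, 6, 13, 11]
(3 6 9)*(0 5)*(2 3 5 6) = (0 6 9 5)(2 3) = [6, 1, 3, 2, 4, 0, 9, 7, 8, 5]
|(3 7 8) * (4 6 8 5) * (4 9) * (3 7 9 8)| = |(3 9 4 6)(5 8 7)| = 12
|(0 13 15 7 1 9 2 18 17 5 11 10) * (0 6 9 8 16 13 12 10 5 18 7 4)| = 26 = |(0 12 10 6 9 2 7 1 8 16 13 15 4)(5 11)(17 18)|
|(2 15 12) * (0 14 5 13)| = 12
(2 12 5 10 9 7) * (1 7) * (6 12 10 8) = [0, 7, 10, 3, 4, 8, 12, 2, 6, 1, 9, 11, 5] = (1 7 2 10 9)(5 8 6 12)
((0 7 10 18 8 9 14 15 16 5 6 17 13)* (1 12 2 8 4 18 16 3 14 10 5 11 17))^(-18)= (18)(0 16 2 5 17 9 1)(6 13 10 12 7 11 8)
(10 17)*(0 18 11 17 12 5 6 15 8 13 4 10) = (0 18 11 17)(4 10 12 5 6 15 8 13) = [18, 1, 2, 3, 10, 6, 15, 7, 13, 9, 12, 17, 5, 4, 14, 8, 16, 0, 11]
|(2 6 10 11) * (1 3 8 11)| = 7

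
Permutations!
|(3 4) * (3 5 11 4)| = 3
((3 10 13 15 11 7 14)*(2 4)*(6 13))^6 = ((2 4)(3 10 6 13 15 11 7 14))^6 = (3 7 15 6)(10 14 11 13)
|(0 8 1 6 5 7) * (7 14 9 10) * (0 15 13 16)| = |(0 8 1 6 5 14 9 10 7 15 13 16)| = 12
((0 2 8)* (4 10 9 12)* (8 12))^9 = ((0 2 12 4 10 9 8))^9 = (0 12 10 8 2 4 9)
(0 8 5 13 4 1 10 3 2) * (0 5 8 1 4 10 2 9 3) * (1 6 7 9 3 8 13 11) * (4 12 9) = (0 6 7 4 12 9 8 13 10)(1 2 5 11) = [6, 2, 5, 3, 12, 11, 7, 4, 13, 8, 0, 1, 9, 10]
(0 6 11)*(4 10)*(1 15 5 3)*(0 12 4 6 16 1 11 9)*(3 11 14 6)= (0 16 1 15 5 11 12 4 10 3 14 6 9)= [16, 15, 2, 14, 10, 11, 9, 7, 8, 0, 3, 12, 4, 13, 6, 5, 1]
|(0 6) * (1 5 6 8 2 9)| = 7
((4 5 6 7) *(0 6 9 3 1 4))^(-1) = ((0 6 7)(1 4 5 9 3))^(-1) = (0 7 6)(1 3 9 5 4)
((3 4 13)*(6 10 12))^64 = (3 4 13)(6 10 12)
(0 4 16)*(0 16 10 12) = [4, 1, 2, 3, 10, 5, 6, 7, 8, 9, 12, 11, 0, 13, 14, 15, 16] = (16)(0 4 10 12)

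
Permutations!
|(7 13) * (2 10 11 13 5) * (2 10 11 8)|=|(2 11 13 7 5 10 8)|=7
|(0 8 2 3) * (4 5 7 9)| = 4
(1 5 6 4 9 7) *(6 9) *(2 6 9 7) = [0, 5, 6, 3, 9, 7, 4, 1, 8, 2] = (1 5 7)(2 6 4 9)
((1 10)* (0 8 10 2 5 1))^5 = ((0 8 10)(1 2 5))^5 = (0 10 8)(1 5 2)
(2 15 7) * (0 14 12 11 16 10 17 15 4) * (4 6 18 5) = [14, 1, 6, 3, 0, 4, 18, 2, 8, 9, 17, 16, 11, 13, 12, 7, 10, 15, 5] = (0 14 12 11 16 10 17 15 7 2 6 18 5 4)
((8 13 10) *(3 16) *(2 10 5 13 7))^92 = (16)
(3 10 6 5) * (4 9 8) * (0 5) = (0 5 3 10 6)(4 9 8) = [5, 1, 2, 10, 9, 3, 0, 7, 4, 8, 6]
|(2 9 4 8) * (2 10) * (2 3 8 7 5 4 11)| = 3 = |(2 9 11)(3 8 10)(4 7 5)|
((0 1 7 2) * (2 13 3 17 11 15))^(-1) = ((0 1 7 13 3 17 11 15 2))^(-1) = (0 2 15 11 17 3 13 7 1)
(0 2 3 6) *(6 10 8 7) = [2, 1, 3, 10, 4, 5, 0, 6, 7, 9, 8] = (0 2 3 10 8 7 6)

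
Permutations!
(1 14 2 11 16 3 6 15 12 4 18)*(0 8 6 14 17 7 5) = (0 8 6 15 12 4 18 1 17 7 5)(2 11 16 3 14) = [8, 17, 11, 14, 18, 0, 15, 5, 6, 9, 10, 16, 4, 13, 2, 12, 3, 7, 1]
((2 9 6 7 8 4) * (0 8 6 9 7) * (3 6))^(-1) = (9)(0 6 3 7 2 4 8)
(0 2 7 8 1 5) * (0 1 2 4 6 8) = (0 4 6 8 2 7)(1 5) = [4, 5, 7, 3, 6, 1, 8, 0, 2]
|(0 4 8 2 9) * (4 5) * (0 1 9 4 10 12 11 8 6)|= 18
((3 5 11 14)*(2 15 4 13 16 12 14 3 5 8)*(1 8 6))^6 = (1 16 6 13 3 4 11 15 5 2 14 8 12) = ((1 8 2 15 4 13 16 12 14 5 11 3 6))^6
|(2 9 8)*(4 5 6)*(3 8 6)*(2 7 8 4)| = 6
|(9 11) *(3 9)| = 3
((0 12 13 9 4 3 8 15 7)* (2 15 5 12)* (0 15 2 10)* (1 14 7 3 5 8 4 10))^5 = (0 3 9 7 12 1 4 10 15 13 14 5)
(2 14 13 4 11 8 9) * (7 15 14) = (2 7 15 14 13 4 11 8 9) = [0, 1, 7, 3, 11, 5, 6, 15, 9, 2, 10, 8, 12, 4, 13, 14]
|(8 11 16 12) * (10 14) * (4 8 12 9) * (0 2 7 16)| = |(0 2 7 16 9 4 8 11)(10 14)| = 8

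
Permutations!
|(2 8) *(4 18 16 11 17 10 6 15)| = |(2 8)(4 18 16 11 17 10 6 15)| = 8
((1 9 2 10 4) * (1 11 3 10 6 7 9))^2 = (2 7)(3 4)(6 9)(10 11)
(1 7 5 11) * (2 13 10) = (1 7 5 11)(2 13 10) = [0, 7, 13, 3, 4, 11, 6, 5, 8, 9, 2, 1, 12, 10]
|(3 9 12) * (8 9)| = 4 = |(3 8 9 12)|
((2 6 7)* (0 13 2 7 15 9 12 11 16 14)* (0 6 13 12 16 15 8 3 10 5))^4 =(0 9 8)(3 12 16)(5 15 6)(10 11 14)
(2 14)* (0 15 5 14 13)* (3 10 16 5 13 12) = (0 15 13)(2 12 3 10 16 5 14) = [15, 1, 12, 10, 4, 14, 6, 7, 8, 9, 16, 11, 3, 0, 2, 13, 5]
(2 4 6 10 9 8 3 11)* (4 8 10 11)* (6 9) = (2 8 3 4 9 10 6 11) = [0, 1, 8, 4, 9, 5, 11, 7, 3, 10, 6, 2]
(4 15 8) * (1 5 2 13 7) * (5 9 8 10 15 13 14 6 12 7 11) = (1 9 8 4 13 11 5 2 14 6 12 7)(10 15) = [0, 9, 14, 3, 13, 2, 12, 1, 4, 8, 15, 5, 7, 11, 6, 10]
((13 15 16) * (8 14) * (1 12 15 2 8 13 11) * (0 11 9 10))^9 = (0 11 1 12 15 16 9 10)(2 8 14 13)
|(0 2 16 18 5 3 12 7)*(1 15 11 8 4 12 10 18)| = 20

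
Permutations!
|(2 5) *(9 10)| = 2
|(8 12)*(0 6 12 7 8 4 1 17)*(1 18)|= |(0 6 12 4 18 1 17)(7 8)|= 14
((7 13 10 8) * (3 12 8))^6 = (13)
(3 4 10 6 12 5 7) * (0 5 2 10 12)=(0 5 7 3 4 12 2 10 6)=[5, 1, 10, 4, 12, 7, 0, 3, 8, 9, 6, 11, 2]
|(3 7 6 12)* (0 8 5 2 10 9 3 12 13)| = |(0 8 5 2 10 9 3 7 6 13)| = 10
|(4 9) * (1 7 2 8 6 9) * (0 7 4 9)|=10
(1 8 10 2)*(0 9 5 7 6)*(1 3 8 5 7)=(0 9 7 6)(1 5)(2 3 8 10)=[9, 5, 3, 8, 4, 1, 0, 6, 10, 7, 2]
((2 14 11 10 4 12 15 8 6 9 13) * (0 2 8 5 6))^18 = ((0 2 14 11 10 4 12 15 5 6 9 13 8))^18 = (0 4 9 14 15 8 10 6 2 12 13 11 5)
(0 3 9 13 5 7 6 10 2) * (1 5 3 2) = (0 2)(1 5 7 6 10)(3 9 13) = [2, 5, 0, 9, 4, 7, 10, 6, 8, 13, 1, 11, 12, 3]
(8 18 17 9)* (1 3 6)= (1 3 6)(8 18 17 9)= [0, 3, 2, 6, 4, 5, 1, 7, 18, 8, 10, 11, 12, 13, 14, 15, 16, 9, 17]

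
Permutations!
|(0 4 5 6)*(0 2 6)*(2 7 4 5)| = 4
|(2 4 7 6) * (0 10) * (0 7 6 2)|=|(0 10 7 2 4 6)|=6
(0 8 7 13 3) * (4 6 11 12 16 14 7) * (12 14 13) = (0 8 4 6 11 14 7 12 16 13 3) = [8, 1, 2, 0, 6, 5, 11, 12, 4, 9, 10, 14, 16, 3, 7, 15, 13]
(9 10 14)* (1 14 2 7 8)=(1 14 9 10 2 7 8)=[0, 14, 7, 3, 4, 5, 6, 8, 1, 10, 2, 11, 12, 13, 9]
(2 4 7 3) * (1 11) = (1 11)(2 4 7 3) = [0, 11, 4, 2, 7, 5, 6, 3, 8, 9, 10, 1]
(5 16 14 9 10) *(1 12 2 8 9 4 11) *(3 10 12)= (1 3 10 5 16 14 4 11)(2 8 9 12)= [0, 3, 8, 10, 11, 16, 6, 7, 9, 12, 5, 1, 2, 13, 4, 15, 14]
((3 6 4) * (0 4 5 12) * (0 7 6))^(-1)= ((0 4 3)(5 12 7 6))^(-1)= (0 3 4)(5 6 7 12)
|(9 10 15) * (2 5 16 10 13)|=|(2 5 16 10 15 9 13)|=7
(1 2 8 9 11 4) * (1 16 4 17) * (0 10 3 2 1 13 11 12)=(0 10 3 2 8 9 12)(4 16)(11 17 13)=[10, 1, 8, 2, 16, 5, 6, 7, 9, 12, 3, 17, 0, 11, 14, 15, 4, 13]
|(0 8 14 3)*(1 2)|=4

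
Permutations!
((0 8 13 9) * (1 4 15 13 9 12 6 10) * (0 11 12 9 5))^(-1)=(0 5 8)(1 10 6 12 11 9 13 15 4)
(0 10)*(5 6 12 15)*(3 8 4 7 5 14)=(0 10)(3 8 4 7 5 6 12 15 14)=[10, 1, 2, 8, 7, 6, 12, 5, 4, 9, 0, 11, 15, 13, 3, 14]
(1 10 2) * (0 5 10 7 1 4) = [5, 7, 4, 3, 0, 10, 6, 1, 8, 9, 2] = (0 5 10 2 4)(1 7)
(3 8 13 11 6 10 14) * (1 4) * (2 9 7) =(1 4)(2 9 7)(3 8 13 11 6 10 14) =[0, 4, 9, 8, 1, 5, 10, 2, 13, 7, 14, 6, 12, 11, 3]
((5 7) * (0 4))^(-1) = (0 4)(5 7)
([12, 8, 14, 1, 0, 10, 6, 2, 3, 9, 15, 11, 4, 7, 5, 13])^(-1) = (0 4 12)(1 3 8)(2 7 13 15 10 5 14)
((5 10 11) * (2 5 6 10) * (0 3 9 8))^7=(0 8 9 3)(2 5)(6 10 11)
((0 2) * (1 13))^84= (13)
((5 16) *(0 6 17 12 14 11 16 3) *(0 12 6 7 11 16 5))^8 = (17) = ((0 7 11 5 3 12 14 16)(6 17))^8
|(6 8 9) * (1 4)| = 6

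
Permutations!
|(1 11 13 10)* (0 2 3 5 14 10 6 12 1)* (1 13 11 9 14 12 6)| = |(0 2 3 5 12 13 1 9 14 10)| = 10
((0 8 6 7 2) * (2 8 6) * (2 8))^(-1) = (8)(0 2 7 6) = ((8)(0 6 7 2))^(-1)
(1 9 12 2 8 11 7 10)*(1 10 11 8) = (1 9 12 2)(7 11) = [0, 9, 1, 3, 4, 5, 6, 11, 8, 12, 10, 7, 2]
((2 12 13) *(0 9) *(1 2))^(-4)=(13)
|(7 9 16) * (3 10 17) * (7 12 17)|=|(3 10 7 9 16 12 17)|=7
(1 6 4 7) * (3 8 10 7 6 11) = (1 11 3 8 10 7)(4 6) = [0, 11, 2, 8, 6, 5, 4, 1, 10, 9, 7, 3]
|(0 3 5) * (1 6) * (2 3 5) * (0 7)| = 6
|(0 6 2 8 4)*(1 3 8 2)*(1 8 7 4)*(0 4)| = |(0 6 8 1 3 7)| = 6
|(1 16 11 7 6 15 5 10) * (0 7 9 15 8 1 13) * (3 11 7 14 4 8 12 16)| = |(0 14 4 8 1 3 11 9 15 5 10 13)(6 12 16 7)| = 12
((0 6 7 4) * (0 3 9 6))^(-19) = (3 9 6 7 4)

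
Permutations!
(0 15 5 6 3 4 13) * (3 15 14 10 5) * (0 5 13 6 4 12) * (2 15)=[14, 1, 15, 12, 6, 4, 2, 7, 8, 9, 13, 11, 0, 5, 10, 3]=(0 14 10 13 5 4 6 2 15 3 12)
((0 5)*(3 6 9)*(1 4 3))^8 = ((0 5)(1 4 3 6 9))^8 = (1 6 4 9 3)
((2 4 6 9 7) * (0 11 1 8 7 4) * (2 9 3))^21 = (0 11 1 8 7 9 4 6 3 2) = ((0 11 1 8 7 9 4 6 3 2))^21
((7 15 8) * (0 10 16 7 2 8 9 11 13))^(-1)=(0 13 11 9 15 7 16 10)(2 8)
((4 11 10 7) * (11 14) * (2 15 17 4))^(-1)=(2 7 10 11 14 4 17 15)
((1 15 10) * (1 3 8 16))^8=(1 10 8)(3 16 15)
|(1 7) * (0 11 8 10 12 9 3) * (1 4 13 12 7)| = 10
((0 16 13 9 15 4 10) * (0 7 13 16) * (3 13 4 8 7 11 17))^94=((3 13 9 15 8 7 4 10 11 17))^94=(3 8 11 9 4)(7 17 15 10 13)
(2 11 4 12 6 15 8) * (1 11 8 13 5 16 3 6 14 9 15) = (1 11 4 12 14 9 15 13 5 16 3 6)(2 8) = [0, 11, 8, 6, 12, 16, 1, 7, 2, 15, 10, 4, 14, 5, 9, 13, 3]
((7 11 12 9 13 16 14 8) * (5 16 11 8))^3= (16)(7 8)(9 12 11 13)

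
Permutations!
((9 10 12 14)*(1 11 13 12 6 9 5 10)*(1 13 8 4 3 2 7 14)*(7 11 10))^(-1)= (1 12 13 9 6 10)(2 3 4 8 11)(5 14 7)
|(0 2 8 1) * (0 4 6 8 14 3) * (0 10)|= 20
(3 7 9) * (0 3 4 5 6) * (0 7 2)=(0 3 2)(4 5 6 7 9)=[3, 1, 0, 2, 5, 6, 7, 9, 8, 4]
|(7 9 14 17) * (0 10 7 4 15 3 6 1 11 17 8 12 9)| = 84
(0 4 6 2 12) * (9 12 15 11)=(0 4 6 2 15 11 9 12)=[4, 1, 15, 3, 6, 5, 2, 7, 8, 12, 10, 9, 0, 13, 14, 11]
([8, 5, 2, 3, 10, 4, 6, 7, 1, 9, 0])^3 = [5, 10, 2, 3, 8, 0, 6, 7, 4, 9, 1]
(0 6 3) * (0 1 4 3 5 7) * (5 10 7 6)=(0 5 6 10 7)(1 4 3)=[5, 4, 2, 1, 3, 6, 10, 0, 8, 9, 7]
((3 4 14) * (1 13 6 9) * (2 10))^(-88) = (3 14 4)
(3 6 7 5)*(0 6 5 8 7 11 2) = (0 6 11 2)(3 5)(7 8) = [6, 1, 0, 5, 4, 3, 11, 8, 7, 9, 10, 2]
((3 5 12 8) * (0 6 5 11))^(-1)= ((0 6 5 12 8 3 11))^(-1)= (0 11 3 8 12 5 6)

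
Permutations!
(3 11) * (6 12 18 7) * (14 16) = (3 11)(6 12 18 7)(14 16) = [0, 1, 2, 11, 4, 5, 12, 6, 8, 9, 10, 3, 18, 13, 16, 15, 14, 17, 7]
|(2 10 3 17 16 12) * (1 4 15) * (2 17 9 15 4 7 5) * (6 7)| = 9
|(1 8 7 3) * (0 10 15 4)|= |(0 10 15 4)(1 8 7 3)|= 4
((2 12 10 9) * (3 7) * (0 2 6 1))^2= (0 12 9 1 2 10 6)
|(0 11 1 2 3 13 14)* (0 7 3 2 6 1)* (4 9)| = |(0 11)(1 6)(3 13 14 7)(4 9)| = 4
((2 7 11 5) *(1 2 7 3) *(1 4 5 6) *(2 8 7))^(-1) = ((1 8 7 11 6)(2 3 4 5))^(-1) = (1 6 11 7 8)(2 5 4 3)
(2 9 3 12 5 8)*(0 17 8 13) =(0 17 8 2 9 3 12 5 13) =[17, 1, 9, 12, 4, 13, 6, 7, 2, 3, 10, 11, 5, 0, 14, 15, 16, 8]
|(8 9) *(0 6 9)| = 4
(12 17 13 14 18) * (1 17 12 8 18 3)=(1 17 13 14 3)(8 18)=[0, 17, 2, 1, 4, 5, 6, 7, 18, 9, 10, 11, 12, 14, 3, 15, 16, 13, 8]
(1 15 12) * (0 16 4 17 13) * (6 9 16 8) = (0 8 6 9 16 4 17 13)(1 15 12) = [8, 15, 2, 3, 17, 5, 9, 7, 6, 16, 10, 11, 1, 0, 14, 12, 4, 13]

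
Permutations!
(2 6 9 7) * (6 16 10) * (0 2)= (0 2 16 10 6 9 7)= [2, 1, 16, 3, 4, 5, 9, 0, 8, 7, 6, 11, 12, 13, 14, 15, 10]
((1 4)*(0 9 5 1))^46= ((0 9 5 1 4))^46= (0 9 5 1 4)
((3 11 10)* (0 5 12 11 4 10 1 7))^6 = (12)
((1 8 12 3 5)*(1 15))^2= (1 12 5)(3 15 8)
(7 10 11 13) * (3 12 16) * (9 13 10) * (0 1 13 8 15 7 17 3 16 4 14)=(0 1 13 17 3 12 4 14)(7 9 8 15)(10 11)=[1, 13, 2, 12, 14, 5, 6, 9, 15, 8, 11, 10, 4, 17, 0, 7, 16, 3]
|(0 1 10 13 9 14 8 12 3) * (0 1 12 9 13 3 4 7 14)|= |(0 12 4 7 14 8 9)(1 10 3)|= 21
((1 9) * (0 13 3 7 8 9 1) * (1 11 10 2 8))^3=(0 7 10 9 3 11 8 13 1 2)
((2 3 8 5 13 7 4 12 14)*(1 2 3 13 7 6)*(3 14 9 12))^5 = (14)(1 2 13 6)(9 12)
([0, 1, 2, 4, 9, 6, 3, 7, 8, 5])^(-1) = [0, 1, 2, 6, 3, 9, 5, 7, 8, 4]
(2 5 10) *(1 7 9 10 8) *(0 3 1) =(0 3 1 7 9 10 2 5 8) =[3, 7, 5, 1, 4, 8, 6, 9, 0, 10, 2]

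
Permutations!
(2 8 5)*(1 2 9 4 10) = [0, 2, 8, 3, 10, 9, 6, 7, 5, 4, 1] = (1 2 8 5 9 4 10)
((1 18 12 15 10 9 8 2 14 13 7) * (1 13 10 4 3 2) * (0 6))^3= ((0 6)(1 18 12 15 4 3 2 14 10 9 8)(7 13))^3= (0 6)(1 15 2 9 18 4 14 8 12 3 10)(7 13)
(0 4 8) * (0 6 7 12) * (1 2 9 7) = (0 4 8 6 1 2 9 7 12) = [4, 2, 9, 3, 8, 5, 1, 12, 6, 7, 10, 11, 0]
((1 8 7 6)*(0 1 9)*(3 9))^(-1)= (0 9 3 6 7 8 1)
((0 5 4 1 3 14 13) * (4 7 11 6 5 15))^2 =((0 15 4 1 3 14 13)(5 7 11 6))^2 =(0 4 3 13 15 1 14)(5 11)(6 7)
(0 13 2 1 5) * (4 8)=(0 13 2 1 5)(4 8)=[13, 5, 1, 3, 8, 0, 6, 7, 4, 9, 10, 11, 12, 2]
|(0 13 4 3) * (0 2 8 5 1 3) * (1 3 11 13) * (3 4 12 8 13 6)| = |(0 1 11 6 3 2 13 12 8 5 4)| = 11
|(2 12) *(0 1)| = 2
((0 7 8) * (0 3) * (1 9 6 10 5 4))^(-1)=(0 3 8 7)(1 4 5 10 6 9)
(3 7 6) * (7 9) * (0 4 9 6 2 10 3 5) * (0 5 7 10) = (0 4 9 10 3 6 7 2) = [4, 1, 0, 6, 9, 5, 7, 2, 8, 10, 3]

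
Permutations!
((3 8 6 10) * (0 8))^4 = (0 3 10 6 8)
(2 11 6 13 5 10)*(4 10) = [0, 1, 11, 3, 10, 4, 13, 7, 8, 9, 2, 6, 12, 5] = (2 11 6 13 5 4 10)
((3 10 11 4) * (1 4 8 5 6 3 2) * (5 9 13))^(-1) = (1 2 4)(3 6 5 13 9 8 11 10)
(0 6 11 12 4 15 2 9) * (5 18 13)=(0 6 11 12 4 15 2 9)(5 18 13)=[6, 1, 9, 3, 15, 18, 11, 7, 8, 0, 10, 12, 4, 5, 14, 2, 16, 17, 13]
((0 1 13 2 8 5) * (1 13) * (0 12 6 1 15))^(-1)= (0 15 1 6 12 5 8 2 13)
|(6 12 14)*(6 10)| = 4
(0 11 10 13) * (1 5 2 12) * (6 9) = [11, 5, 12, 3, 4, 2, 9, 7, 8, 6, 13, 10, 1, 0] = (0 11 10 13)(1 5 2 12)(6 9)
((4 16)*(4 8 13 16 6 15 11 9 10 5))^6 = ((4 6 15 11 9 10 5)(8 13 16))^6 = (16)(4 5 10 9 11 15 6)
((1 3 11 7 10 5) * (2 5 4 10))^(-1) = ((1 3 11 7 2 5)(4 10))^(-1) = (1 5 2 7 11 3)(4 10)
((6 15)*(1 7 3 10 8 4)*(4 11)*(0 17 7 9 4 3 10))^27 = (0 3 11 8 10 7 17)(6 15)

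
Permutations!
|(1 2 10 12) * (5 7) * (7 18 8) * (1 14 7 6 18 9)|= |(1 2 10 12 14 7 5 9)(6 18 8)|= 24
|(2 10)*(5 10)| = 3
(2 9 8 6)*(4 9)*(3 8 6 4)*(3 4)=[0, 1, 4, 8, 9, 5, 2, 7, 3, 6]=(2 4 9 6)(3 8)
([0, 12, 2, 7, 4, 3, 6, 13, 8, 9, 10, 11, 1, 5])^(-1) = (1 12)(3 5 13 7)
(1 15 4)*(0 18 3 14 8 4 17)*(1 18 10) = (0 10 1 15 17)(3 14 8 4 18) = [10, 15, 2, 14, 18, 5, 6, 7, 4, 9, 1, 11, 12, 13, 8, 17, 16, 0, 3]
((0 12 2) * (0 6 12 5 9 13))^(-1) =((0 5 9 13)(2 6 12))^(-1) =(0 13 9 5)(2 12 6)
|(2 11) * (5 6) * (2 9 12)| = 4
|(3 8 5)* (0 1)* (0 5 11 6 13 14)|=|(0 1 5 3 8 11 6 13 14)|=9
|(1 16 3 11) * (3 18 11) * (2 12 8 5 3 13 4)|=28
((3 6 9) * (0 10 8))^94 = ((0 10 8)(3 6 9))^94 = (0 10 8)(3 6 9)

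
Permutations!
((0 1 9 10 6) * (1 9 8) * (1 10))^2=((0 9 1 8 10 6))^2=(0 1 10)(6 9 8)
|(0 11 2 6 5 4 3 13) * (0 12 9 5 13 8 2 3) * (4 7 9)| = 9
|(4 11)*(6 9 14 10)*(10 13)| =10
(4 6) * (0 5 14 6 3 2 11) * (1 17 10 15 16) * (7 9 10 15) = [5, 17, 11, 2, 3, 14, 4, 9, 8, 10, 7, 0, 12, 13, 6, 16, 1, 15] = (0 5 14 6 4 3 2 11)(1 17 15 16)(7 9 10)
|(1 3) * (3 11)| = |(1 11 3)| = 3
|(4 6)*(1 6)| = 3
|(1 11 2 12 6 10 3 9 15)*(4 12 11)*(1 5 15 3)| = 10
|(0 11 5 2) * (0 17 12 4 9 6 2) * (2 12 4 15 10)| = 24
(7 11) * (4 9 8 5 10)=(4 9 8 5 10)(7 11)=[0, 1, 2, 3, 9, 10, 6, 11, 5, 8, 4, 7]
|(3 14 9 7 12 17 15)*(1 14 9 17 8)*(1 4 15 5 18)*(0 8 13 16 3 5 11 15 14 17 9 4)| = 24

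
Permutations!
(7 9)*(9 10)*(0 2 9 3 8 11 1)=(0 2 9 7 10 3 8 11 1)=[2, 0, 9, 8, 4, 5, 6, 10, 11, 7, 3, 1]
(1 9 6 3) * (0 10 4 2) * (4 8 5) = (0 10 8 5 4 2)(1 9 6 3) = [10, 9, 0, 1, 2, 4, 3, 7, 5, 6, 8]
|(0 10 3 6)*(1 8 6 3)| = 5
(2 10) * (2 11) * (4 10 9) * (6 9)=(2 6 9 4 10 11)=[0, 1, 6, 3, 10, 5, 9, 7, 8, 4, 11, 2]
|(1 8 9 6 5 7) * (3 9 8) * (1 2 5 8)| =15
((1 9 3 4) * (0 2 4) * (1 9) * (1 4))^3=(0 4)(1 3)(2 9)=((0 2 1 4 9 3))^3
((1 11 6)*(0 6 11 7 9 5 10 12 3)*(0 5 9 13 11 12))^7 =(0 3 13 6 5 11 1 10 12 7)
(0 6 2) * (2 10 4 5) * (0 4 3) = (0 6 10 3)(2 4 5) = [6, 1, 4, 0, 5, 2, 10, 7, 8, 9, 3]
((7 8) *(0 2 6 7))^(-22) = (0 7 2 8 6)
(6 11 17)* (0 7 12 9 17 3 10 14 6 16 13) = (0 7 12 9 17 16 13)(3 10 14 6 11) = [7, 1, 2, 10, 4, 5, 11, 12, 8, 17, 14, 3, 9, 0, 6, 15, 13, 16]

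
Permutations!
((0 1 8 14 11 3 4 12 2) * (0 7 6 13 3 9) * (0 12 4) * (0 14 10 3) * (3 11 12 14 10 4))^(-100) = (0 6 2 14 11 3 8)(1 13 7 12 9 10 4)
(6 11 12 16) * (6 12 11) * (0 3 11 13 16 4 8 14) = (0 3 11 13 16 12 4 8 14) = [3, 1, 2, 11, 8, 5, 6, 7, 14, 9, 10, 13, 4, 16, 0, 15, 12]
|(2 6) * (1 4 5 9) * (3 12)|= 4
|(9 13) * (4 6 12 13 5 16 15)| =|(4 6 12 13 9 5 16 15)| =8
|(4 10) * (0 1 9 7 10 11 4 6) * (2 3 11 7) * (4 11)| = 9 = |(11)(0 1 9 2 3 4 7 10 6)|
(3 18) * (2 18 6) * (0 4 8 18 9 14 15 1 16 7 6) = (0 4 8 18 3)(1 16 7 6 2 9 14 15) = [4, 16, 9, 0, 8, 5, 2, 6, 18, 14, 10, 11, 12, 13, 15, 1, 7, 17, 3]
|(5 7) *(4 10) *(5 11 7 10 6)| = 4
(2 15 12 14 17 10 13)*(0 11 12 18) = (0 11 12 14 17 10 13 2 15 18) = [11, 1, 15, 3, 4, 5, 6, 7, 8, 9, 13, 12, 14, 2, 17, 18, 16, 10, 0]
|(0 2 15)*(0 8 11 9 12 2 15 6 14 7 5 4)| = |(0 15 8 11 9 12 2 6 14 7 5 4)| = 12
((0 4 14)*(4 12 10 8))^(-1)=(0 14 4 8 10 12)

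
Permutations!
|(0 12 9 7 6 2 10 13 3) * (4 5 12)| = |(0 4 5 12 9 7 6 2 10 13 3)| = 11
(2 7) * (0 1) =(0 1)(2 7) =[1, 0, 7, 3, 4, 5, 6, 2]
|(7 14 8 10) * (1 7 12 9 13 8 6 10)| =9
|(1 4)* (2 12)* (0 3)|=|(0 3)(1 4)(2 12)|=2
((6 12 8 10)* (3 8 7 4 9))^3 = ((3 8 10 6 12 7 4 9))^3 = (3 6 4 8 12 9 10 7)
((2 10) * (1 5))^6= (10)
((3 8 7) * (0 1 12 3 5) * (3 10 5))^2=(0 12 5 1 10)(3 7 8)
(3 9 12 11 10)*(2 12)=[0, 1, 12, 9, 4, 5, 6, 7, 8, 2, 3, 10, 11]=(2 12 11 10 3 9)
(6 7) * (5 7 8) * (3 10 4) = [0, 1, 2, 10, 3, 7, 8, 6, 5, 9, 4] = (3 10 4)(5 7 6 8)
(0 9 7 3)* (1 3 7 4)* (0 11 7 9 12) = (0 12)(1 3 11 7 9 4) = [12, 3, 2, 11, 1, 5, 6, 9, 8, 4, 10, 7, 0]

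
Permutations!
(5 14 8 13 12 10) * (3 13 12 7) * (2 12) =(2 12 10 5 14 8)(3 13 7) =[0, 1, 12, 13, 4, 14, 6, 3, 2, 9, 5, 11, 10, 7, 8]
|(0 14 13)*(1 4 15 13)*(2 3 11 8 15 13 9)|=|(0 14 1 4 13)(2 3 11 8 15 9)|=30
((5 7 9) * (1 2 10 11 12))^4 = ((1 2 10 11 12)(5 7 9))^4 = (1 12 11 10 2)(5 7 9)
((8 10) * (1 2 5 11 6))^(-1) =(1 6 11 5 2)(8 10)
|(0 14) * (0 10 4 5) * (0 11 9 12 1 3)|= 10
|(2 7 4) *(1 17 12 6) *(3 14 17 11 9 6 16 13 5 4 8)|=|(1 11 9 6)(2 7 8 3 14 17 12 16 13 5 4)|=44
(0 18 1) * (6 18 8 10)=(0 8 10 6 18 1)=[8, 0, 2, 3, 4, 5, 18, 7, 10, 9, 6, 11, 12, 13, 14, 15, 16, 17, 1]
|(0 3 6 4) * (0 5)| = 5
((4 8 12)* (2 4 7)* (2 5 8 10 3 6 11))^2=((2 4 10 3 6 11)(5 8 12 7))^2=(2 10 6)(3 11 4)(5 12)(7 8)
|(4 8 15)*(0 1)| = 6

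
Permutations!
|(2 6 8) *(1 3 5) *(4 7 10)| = 3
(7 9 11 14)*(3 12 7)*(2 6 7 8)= (2 6 7 9 11 14 3 12 8)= [0, 1, 6, 12, 4, 5, 7, 9, 2, 11, 10, 14, 8, 13, 3]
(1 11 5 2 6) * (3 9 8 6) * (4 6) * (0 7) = (0 7)(1 11 5 2 3 9 8 4 6) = [7, 11, 3, 9, 6, 2, 1, 0, 4, 8, 10, 5]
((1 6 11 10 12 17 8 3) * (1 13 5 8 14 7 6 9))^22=((1 9)(3 13 5 8)(6 11 10 12 17 14 7))^22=(3 5)(6 11 10 12 17 14 7)(8 13)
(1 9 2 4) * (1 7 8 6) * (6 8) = (1 9 2 4 7 6) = [0, 9, 4, 3, 7, 5, 1, 6, 8, 2]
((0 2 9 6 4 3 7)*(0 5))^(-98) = ((0 2 9 6 4 3 7 5))^(-98) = (0 7 4 9)(2 5 3 6)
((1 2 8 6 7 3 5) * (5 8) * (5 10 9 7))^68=((1 2 10 9 7 3 8 6 5))^68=(1 3 2 8 10 6 9 5 7)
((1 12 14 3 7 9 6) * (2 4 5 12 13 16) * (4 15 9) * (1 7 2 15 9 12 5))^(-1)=(1 4 7 6 9 2 3 14 12 15 16 13)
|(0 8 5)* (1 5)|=4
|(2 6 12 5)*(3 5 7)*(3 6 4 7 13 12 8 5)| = 6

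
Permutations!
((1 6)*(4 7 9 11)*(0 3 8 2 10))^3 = ((0 3 8 2 10)(1 6)(4 7 9 11))^3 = (0 2 3 10 8)(1 6)(4 11 9 7)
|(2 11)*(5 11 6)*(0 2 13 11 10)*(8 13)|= |(0 2 6 5 10)(8 13 11)|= 15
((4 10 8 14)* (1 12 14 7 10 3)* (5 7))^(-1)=((1 12 14 4 3)(5 7 10 8))^(-1)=(1 3 4 14 12)(5 8 10 7)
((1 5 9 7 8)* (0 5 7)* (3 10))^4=(10)(0 5 9)(1 7 8)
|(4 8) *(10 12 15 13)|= 4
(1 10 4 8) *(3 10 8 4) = (1 8)(3 10) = [0, 8, 2, 10, 4, 5, 6, 7, 1, 9, 3]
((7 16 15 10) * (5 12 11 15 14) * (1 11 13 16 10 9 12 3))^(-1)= (1 3 5 14 16 13 12 9 15 11)(7 10)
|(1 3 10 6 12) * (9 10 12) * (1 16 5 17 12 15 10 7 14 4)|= |(1 3 15 10 6 9 7 14 4)(5 17 12 16)|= 36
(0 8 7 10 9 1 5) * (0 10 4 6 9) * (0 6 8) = (1 5 10 6 9)(4 8 7) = [0, 5, 2, 3, 8, 10, 9, 4, 7, 1, 6]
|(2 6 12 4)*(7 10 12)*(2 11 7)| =10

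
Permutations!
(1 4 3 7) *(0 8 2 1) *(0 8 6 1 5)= (0 6 1 4 3 7 8 2 5)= [6, 4, 5, 7, 3, 0, 1, 8, 2]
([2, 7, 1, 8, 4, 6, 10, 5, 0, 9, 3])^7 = [3, 0, 8, 6, 4, 1, 7, 2, 10, 9, 5]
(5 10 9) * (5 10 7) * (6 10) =(5 7)(6 10 9) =[0, 1, 2, 3, 4, 7, 10, 5, 8, 6, 9]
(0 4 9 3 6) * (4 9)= (0 9 3 6)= [9, 1, 2, 6, 4, 5, 0, 7, 8, 3]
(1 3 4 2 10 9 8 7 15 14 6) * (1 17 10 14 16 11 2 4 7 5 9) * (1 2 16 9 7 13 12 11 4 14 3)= (2 3 13 12 11 16 4 14 6 17 10)(5 7 15 9 8)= [0, 1, 3, 13, 14, 7, 17, 15, 5, 8, 2, 16, 11, 12, 6, 9, 4, 10]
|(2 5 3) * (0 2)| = 4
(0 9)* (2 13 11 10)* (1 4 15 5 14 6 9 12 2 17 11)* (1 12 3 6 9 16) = [3, 4, 13, 6, 15, 14, 16, 7, 8, 0, 17, 10, 2, 12, 9, 5, 1, 11] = (0 3 6 16 1 4 15 5 14 9)(2 13 12)(10 17 11)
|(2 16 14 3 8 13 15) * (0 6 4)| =|(0 6 4)(2 16 14 3 8 13 15)| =21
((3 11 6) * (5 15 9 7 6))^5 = ((3 11 5 15 9 7 6))^5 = (3 7 15 11 6 9 5)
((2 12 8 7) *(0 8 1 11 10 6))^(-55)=(0 6 10 11 1 12 2 7 8)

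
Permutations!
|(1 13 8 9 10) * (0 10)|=|(0 10 1 13 8 9)|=6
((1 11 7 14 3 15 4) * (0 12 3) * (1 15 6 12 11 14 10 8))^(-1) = ((0 11 7 10 8 1 14)(3 6 12)(4 15))^(-1) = (0 14 1 8 10 7 11)(3 12 6)(4 15)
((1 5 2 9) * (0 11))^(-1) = ((0 11)(1 5 2 9))^(-1) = (0 11)(1 9 2 5)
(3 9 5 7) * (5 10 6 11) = (3 9 10 6 11 5 7) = [0, 1, 2, 9, 4, 7, 11, 3, 8, 10, 6, 5]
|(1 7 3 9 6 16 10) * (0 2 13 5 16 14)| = 12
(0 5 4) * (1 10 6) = [5, 10, 2, 3, 0, 4, 1, 7, 8, 9, 6] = (0 5 4)(1 10 6)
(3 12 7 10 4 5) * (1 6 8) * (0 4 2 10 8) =[4, 6, 10, 12, 5, 3, 0, 8, 1, 9, 2, 11, 7] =(0 4 5 3 12 7 8 1 6)(2 10)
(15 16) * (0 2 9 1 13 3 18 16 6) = (0 2 9 1 13 3 18 16 15 6) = [2, 13, 9, 18, 4, 5, 0, 7, 8, 1, 10, 11, 12, 3, 14, 6, 15, 17, 16]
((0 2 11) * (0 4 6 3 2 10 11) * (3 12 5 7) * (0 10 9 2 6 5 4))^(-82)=(0 10 9 11 2)(3 12 5)(4 7 6)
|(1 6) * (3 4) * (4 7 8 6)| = 6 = |(1 4 3 7 8 6)|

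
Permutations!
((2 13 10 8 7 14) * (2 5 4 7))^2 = (2 10)(4 14)(5 7)(8 13)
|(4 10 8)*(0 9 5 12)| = |(0 9 5 12)(4 10 8)| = 12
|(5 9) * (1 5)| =|(1 5 9)| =3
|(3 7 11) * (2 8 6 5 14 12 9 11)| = 10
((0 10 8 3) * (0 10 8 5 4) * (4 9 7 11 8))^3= (0 4)(3 9 8 5 11 10 7)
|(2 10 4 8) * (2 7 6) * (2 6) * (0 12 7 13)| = 8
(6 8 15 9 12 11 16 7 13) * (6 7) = (6 8 15 9 12 11 16)(7 13) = [0, 1, 2, 3, 4, 5, 8, 13, 15, 12, 10, 16, 11, 7, 14, 9, 6]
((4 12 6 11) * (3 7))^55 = (3 7)(4 11 6 12)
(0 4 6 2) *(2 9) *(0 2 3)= (0 4 6 9 3)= [4, 1, 2, 0, 6, 5, 9, 7, 8, 3]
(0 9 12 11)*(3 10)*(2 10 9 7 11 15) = (0 7 11)(2 10 3 9 12 15) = [7, 1, 10, 9, 4, 5, 6, 11, 8, 12, 3, 0, 15, 13, 14, 2]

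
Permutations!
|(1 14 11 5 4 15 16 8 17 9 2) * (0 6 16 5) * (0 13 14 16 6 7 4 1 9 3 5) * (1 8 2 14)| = 28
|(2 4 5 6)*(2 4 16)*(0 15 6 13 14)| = 14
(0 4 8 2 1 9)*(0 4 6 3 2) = (0 6 3 2 1 9 4 8) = [6, 9, 1, 2, 8, 5, 3, 7, 0, 4]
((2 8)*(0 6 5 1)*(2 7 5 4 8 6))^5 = ((0 2 6 4 8 7 5 1))^5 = (0 7 6 1 8 2 5 4)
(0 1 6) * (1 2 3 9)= [2, 6, 3, 9, 4, 5, 0, 7, 8, 1]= (0 2 3 9 1 6)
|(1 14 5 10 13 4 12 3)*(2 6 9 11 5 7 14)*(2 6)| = 10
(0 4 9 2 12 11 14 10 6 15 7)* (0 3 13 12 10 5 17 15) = (0 4 9 2 10 6)(3 13 12 11 14 5 17 15 7) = [4, 1, 10, 13, 9, 17, 0, 3, 8, 2, 6, 14, 11, 12, 5, 7, 16, 15]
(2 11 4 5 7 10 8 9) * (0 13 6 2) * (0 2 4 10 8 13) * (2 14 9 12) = (2 11 10 13 6 4 5 7 8 12)(9 14) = [0, 1, 11, 3, 5, 7, 4, 8, 12, 14, 13, 10, 2, 6, 9]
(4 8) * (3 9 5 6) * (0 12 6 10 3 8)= (0 12 6 8 4)(3 9 5 10)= [12, 1, 2, 9, 0, 10, 8, 7, 4, 5, 3, 11, 6]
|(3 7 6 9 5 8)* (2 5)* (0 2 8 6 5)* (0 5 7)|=7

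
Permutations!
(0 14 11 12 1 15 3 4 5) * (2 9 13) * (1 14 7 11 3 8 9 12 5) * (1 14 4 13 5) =(0 7 11 1 15 8 9 5)(2 12 4 14 3 13) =[7, 15, 12, 13, 14, 0, 6, 11, 9, 5, 10, 1, 4, 2, 3, 8]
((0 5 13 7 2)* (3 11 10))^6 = ((0 5 13 7 2)(3 11 10))^6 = (0 5 13 7 2)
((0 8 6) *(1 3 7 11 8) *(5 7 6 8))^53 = ((0 1 3 6)(5 7 11))^53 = (0 1 3 6)(5 11 7)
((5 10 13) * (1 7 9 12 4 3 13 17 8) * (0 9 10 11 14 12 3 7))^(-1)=(0 1 8 17 10 7 4 12 14 11 5 13 3 9)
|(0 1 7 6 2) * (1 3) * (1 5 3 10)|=|(0 10 1 7 6 2)(3 5)|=6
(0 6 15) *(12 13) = (0 6 15)(12 13) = [6, 1, 2, 3, 4, 5, 15, 7, 8, 9, 10, 11, 13, 12, 14, 0]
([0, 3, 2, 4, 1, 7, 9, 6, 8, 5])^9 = [0, 1, 2, 3, 4, 7, 9, 6, 8, 5]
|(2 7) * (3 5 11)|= |(2 7)(3 5 11)|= 6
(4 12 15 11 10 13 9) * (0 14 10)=(0 14 10 13 9 4 12 15 11)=[14, 1, 2, 3, 12, 5, 6, 7, 8, 4, 13, 0, 15, 9, 10, 11]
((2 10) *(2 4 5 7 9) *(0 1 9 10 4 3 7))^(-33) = (10)(0 2)(1 4)(5 9)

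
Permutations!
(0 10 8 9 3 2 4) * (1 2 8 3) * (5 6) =[10, 2, 4, 8, 0, 6, 5, 7, 9, 1, 3] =(0 10 3 8 9 1 2 4)(5 6)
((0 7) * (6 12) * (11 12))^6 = ((0 7)(6 11 12))^6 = (12)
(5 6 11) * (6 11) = (5 11) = [0, 1, 2, 3, 4, 11, 6, 7, 8, 9, 10, 5]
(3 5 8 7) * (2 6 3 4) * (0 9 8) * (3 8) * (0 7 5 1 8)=[9, 8, 6, 1, 2, 7, 0, 4, 5, 3]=(0 9 3 1 8 5 7 4 2 6)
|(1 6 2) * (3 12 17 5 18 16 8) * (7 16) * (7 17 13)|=6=|(1 6 2)(3 12 13 7 16 8)(5 18 17)|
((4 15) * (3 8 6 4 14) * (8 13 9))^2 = ((3 13 9 8 6 4 15 14))^2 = (3 9 6 15)(4 14 13 8)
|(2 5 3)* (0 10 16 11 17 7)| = 6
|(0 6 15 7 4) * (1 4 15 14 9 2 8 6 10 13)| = 10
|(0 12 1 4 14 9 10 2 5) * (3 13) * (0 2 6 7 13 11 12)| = |(1 4 14 9 10 6 7 13 3 11 12)(2 5)| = 22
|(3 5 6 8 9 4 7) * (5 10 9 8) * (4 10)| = 6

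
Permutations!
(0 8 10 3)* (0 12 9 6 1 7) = (0 8 10 3 12 9 6 1 7) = [8, 7, 2, 12, 4, 5, 1, 0, 10, 6, 3, 11, 9]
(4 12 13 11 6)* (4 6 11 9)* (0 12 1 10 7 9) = (0 12 13)(1 10 7 9 4) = [12, 10, 2, 3, 1, 5, 6, 9, 8, 4, 7, 11, 13, 0]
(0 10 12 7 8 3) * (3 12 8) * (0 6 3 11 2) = (0 10 8 12 7 11 2)(3 6) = [10, 1, 0, 6, 4, 5, 3, 11, 12, 9, 8, 2, 7]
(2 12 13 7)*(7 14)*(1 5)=[0, 5, 12, 3, 4, 1, 6, 2, 8, 9, 10, 11, 13, 14, 7]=(1 5)(2 12 13 14 7)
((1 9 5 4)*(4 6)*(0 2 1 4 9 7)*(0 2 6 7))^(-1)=(0 1 2 7 5 9 6)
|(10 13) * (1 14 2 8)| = |(1 14 2 8)(10 13)| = 4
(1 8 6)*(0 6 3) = (0 6 1 8 3) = [6, 8, 2, 0, 4, 5, 1, 7, 3]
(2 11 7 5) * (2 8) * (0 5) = (0 5 8 2 11 7) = [5, 1, 11, 3, 4, 8, 6, 0, 2, 9, 10, 7]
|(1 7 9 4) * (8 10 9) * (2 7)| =|(1 2 7 8 10 9 4)| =7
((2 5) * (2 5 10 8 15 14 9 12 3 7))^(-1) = ((2 10 8 15 14 9 12 3 7))^(-1) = (2 7 3 12 9 14 15 8 10)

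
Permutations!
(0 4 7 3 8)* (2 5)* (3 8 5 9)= (0 4 7 8)(2 9 3 5)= [4, 1, 9, 5, 7, 2, 6, 8, 0, 3]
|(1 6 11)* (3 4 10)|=3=|(1 6 11)(3 4 10)|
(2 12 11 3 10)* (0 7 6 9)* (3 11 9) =[7, 1, 12, 10, 4, 5, 3, 6, 8, 0, 2, 11, 9] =(0 7 6 3 10 2 12 9)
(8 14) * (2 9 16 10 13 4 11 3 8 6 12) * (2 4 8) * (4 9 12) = (2 12 9 16 10 13 8 14 6 4 11 3) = [0, 1, 12, 2, 11, 5, 4, 7, 14, 16, 13, 3, 9, 8, 6, 15, 10]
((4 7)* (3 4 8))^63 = (3 8 7 4) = ((3 4 7 8))^63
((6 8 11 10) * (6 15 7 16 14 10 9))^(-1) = ((6 8 11 9)(7 16 14 10 15))^(-1) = (6 9 11 8)(7 15 10 14 16)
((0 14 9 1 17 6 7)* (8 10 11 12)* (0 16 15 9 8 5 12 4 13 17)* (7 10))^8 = ((0 14 8 7 16 15 9 1)(4 13 17 6 10 11)(5 12))^8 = (4 17 10)(6 11 13)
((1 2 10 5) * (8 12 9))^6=((1 2 10 5)(8 12 9))^6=(12)(1 10)(2 5)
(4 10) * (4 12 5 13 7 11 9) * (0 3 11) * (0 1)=(0 3 11 9 4 10 12 5 13 7 1)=[3, 0, 2, 11, 10, 13, 6, 1, 8, 4, 12, 9, 5, 7]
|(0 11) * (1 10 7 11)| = 5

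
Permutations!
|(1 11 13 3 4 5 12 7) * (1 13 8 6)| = 12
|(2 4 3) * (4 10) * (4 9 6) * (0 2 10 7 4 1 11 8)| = 11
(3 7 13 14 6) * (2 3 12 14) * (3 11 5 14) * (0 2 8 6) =[2, 1, 11, 7, 4, 14, 12, 13, 6, 9, 10, 5, 3, 8, 0] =(0 2 11 5 14)(3 7 13 8 6 12)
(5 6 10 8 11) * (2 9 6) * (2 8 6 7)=[0, 1, 9, 3, 4, 8, 10, 2, 11, 7, 6, 5]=(2 9 7)(5 8 11)(6 10)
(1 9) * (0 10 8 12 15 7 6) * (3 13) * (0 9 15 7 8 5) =[10, 15, 2, 13, 4, 0, 9, 6, 12, 1, 5, 11, 7, 3, 14, 8] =(0 10 5)(1 15 8 12 7 6 9)(3 13)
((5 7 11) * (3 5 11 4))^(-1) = (11)(3 4 7 5) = ((11)(3 5 7 4))^(-1)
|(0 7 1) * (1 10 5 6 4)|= 7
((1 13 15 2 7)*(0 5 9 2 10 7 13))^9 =((0 5 9 2 13 15 10 7 1))^9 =(15)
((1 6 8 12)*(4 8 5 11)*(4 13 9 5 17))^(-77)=(1 6 17 4 8 12)(5 9 13 11)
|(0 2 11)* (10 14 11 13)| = |(0 2 13 10 14 11)| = 6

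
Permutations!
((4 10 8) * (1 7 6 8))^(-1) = (1 10 4 8 6 7)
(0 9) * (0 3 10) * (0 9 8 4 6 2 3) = [8, 1, 3, 10, 6, 5, 2, 7, 4, 0, 9] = (0 8 4 6 2 3 10 9)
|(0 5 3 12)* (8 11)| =4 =|(0 5 3 12)(8 11)|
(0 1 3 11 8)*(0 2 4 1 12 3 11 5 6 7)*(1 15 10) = (0 12 3 5 6 7)(1 11 8 2 4 15 10) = [12, 11, 4, 5, 15, 6, 7, 0, 2, 9, 1, 8, 3, 13, 14, 10]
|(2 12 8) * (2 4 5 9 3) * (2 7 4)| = 15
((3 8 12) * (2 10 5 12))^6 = ((2 10 5 12 3 8))^6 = (12)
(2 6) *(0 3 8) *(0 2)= (0 3 8 2 6)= [3, 1, 6, 8, 4, 5, 0, 7, 2]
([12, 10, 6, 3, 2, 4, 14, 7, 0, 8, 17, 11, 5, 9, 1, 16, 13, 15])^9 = [17, 12, 9, 3, 13, 16, 8, 7, 10, 1, 5, 11, 15, 14, 0, 2, 6, 4]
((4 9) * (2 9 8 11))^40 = (11)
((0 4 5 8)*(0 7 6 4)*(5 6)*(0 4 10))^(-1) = ((0 4 6 10)(5 8 7))^(-1) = (0 10 6 4)(5 7 8)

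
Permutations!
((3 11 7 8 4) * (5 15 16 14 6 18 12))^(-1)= ((3 11 7 8 4)(5 15 16 14 6 18 12))^(-1)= (3 4 8 7 11)(5 12 18 6 14 16 15)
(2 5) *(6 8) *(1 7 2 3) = (1 7 2 5 3)(6 8) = [0, 7, 5, 1, 4, 3, 8, 2, 6]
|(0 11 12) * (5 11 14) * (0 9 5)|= 4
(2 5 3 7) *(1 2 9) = (1 2 5 3 7 9) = [0, 2, 5, 7, 4, 3, 6, 9, 8, 1]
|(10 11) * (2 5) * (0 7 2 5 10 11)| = 4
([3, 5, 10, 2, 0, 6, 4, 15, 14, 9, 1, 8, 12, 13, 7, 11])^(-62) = [2, 6, 1, 10, 3, 4, 0, 8, 15, 9, 5, 7, 12, 13, 11, 14]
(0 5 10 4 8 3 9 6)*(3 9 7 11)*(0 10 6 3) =(0 5 6 10 4 8 9 3 7 11) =[5, 1, 2, 7, 8, 6, 10, 11, 9, 3, 4, 0]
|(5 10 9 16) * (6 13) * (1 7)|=4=|(1 7)(5 10 9 16)(6 13)|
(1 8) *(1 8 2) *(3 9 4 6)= (1 2)(3 9 4 6)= [0, 2, 1, 9, 6, 5, 3, 7, 8, 4]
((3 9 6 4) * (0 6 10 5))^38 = (0 3 5 4 10 6 9)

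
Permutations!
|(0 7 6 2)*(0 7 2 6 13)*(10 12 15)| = 12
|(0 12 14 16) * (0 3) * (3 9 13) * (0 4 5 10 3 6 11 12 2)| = |(0 2)(3 4 5 10)(6 11 12 14 16 9 13)| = 28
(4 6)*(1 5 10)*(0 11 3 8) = (0 11 3 8)(1 5 10)(4 6) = [11, 5, 2, 8, 6, 10, 4, 7, 0, 9, 1, 3]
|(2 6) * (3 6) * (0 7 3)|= |(0 7 3 6 2)|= 5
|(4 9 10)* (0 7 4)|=5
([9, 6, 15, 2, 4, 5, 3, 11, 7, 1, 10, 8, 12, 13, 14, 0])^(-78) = (0 15 2 3 6 1 9)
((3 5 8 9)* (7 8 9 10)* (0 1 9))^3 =(10)(0 3 1 5 9)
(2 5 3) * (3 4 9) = [0, 1, 5, 2, 9, 4, 6, 7, 8, 3] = (2 5 4 9 3)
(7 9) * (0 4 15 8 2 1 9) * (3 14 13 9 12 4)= (0 3 14 13 9 7)(1 12 4 15 8 2)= [3, 12, 1, 14, 15, 5, 6, 0, 2, 7, 10, 11, 4, 9, 13, 8]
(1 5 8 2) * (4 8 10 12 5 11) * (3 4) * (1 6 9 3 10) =(1 11 10 12 5)(2 6 9 3 4 8) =[0, 11, 6, 4, 8, 1, 9, 7, 2, 3, 12, 10, 5]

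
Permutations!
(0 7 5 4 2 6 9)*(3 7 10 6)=(0 10 6 9)(2 3 7 5 4)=[10, 1, 3, 7, 2, 4, 9, 5, 8, 0, 6]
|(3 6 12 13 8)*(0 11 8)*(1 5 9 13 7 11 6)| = |(0 6 12 7 11 8 3 1 5 9 13)| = 11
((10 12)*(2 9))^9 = (2 9)(10 12)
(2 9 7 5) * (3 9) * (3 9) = (2 9 7 5) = [0, 1, 9, 3, 4, 2, 6, 5, 8, 7]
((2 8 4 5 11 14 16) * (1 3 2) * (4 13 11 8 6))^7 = (1 13 6 16 8 2 14 5 3 11 4)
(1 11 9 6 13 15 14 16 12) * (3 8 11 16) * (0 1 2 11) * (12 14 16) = (0 1 12 2 11 9 6 13 15 16 14 3 8) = [1, 12, 11, 8, 4, 5, 13, 7, 0, 6, 10, 9, 2, 15, 3, 16, 14]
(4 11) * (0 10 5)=(0 10 5)(4 11)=[10, 1, 2, 3, 11, 0, 6, 7, 8, 9, 5, 4]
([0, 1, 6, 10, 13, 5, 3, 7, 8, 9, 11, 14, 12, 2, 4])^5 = (2 14 3 13 11 6 4 10)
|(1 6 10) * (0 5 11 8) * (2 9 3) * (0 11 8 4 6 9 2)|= |(0 5 8 11 4 6 10 1 9 3)|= 10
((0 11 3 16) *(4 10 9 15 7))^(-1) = ((0 11 3 16)(4 10 9 15 7))^(-1) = (0 16 3 11)(4 7 15 9 10)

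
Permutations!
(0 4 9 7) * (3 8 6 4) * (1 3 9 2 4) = (0 9 7)(1 3 8 6)(2 4) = [9, 3, 4, 8, 2, 5, 1, 0, 6, 7]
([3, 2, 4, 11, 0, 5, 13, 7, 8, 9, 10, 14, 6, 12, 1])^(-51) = (0 2 14 3 4 1 11)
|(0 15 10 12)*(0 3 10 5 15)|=|(3 10 12)(5 15)|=6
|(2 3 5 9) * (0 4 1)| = 12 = |(0 4 1)(2 3 5 9)|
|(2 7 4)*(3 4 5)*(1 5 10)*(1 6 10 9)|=14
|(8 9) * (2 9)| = |(2 9 8)| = 3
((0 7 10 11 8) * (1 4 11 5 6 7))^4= (0 8 11 4 1)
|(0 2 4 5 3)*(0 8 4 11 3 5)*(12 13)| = |(0 2 11 3 8 4)(12 13)| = 6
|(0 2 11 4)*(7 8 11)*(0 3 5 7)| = 6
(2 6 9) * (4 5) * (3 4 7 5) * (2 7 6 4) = [0, 1, 4, 2, 3, 6, 9, 5, 8, 7] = (2 4 3)(5 6 9 7)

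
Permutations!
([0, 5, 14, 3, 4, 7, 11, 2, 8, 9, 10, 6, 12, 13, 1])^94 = [0, 14, 7, 3, 4, 1, 6, 5, 8, 9, 10, 11, 12, 13, 2]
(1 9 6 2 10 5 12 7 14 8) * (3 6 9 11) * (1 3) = (1 11)(2 10 5 12 7 14 8 3 6) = [0, 11, 10, 6, 4, 12, 2, 14, 3, 9, 5, 1, 7, 13, 8]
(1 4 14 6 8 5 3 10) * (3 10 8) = (1 4 14 6 3 8 5 10) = [0, 4, 2, 8, 14, 10, 3, 7, 5, 9, 1, 11, 12, 13, 6]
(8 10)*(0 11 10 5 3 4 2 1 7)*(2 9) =(0 11 10 8 5 3 4 9 2 1 7) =[11, 7, 1, 4, 9, 3, 6, 0, 5, 2, 8, 10]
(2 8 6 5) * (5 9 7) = (2 8 6 9 7 5) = [0, 1, 8, 3, 4, 2, 9, 5, 6, 7]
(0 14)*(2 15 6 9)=(0 14)(2 15 6 9)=[14, 1, 15, 3, 4, 5, 9, 7, 8, 2, 10, 11, 12, 13, 0, 6]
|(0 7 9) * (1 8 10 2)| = 12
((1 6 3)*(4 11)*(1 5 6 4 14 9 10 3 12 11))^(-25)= (1 4)(3 10 9 14 11 12 6 5)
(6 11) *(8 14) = (6 11)(8 14) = [0, 1, 2, 3, 4, 5, 11, 7, 14, 9, 10, 6, 12, 13, 8]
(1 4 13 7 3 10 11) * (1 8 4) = (3 10 11 8 4 13 7) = [0, 1, 2, 10, 13, 5, 6, 3, 4, 9, 11, 8, 12, 7]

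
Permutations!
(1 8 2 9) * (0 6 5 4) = [6, 8, 9, 3, 0, 4, 5, 7, 2, 1] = (0 6 5 4)(1 8 2 9)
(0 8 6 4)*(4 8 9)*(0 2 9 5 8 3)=(0 5 8 6 3)(2 9 4)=[5, 1, 9, 0, 2, 8, 3, 7, 6, 4]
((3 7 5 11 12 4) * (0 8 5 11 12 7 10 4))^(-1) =(0 12 5 8)(3 4 10)(7 11)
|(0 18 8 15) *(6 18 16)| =|(0 16 6 18 8 15)| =6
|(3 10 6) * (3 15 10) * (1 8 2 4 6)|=|(1 8 2 4 6 15 10)|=7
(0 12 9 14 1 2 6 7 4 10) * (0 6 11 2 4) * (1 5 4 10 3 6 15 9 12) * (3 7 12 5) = (0 1 10 15 9 14 3 6 12 5 4 7)(2 11) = [1, 10, 11, 6, 7, 4, 12, 0, 8, 14, 15, 2, 5, 13, 3, 9]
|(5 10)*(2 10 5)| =2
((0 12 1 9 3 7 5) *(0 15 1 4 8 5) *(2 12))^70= (0 8 9 2 5 3 12 15 7 4 1)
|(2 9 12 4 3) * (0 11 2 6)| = 8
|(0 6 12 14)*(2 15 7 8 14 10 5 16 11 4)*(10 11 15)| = |(0 6 12 11 4 2 10 5 16 15 7 8 14)| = 13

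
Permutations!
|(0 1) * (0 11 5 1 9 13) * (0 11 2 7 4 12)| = 10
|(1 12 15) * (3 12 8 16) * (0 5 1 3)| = |(0 5 1 8 16)(3 12 15)| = 15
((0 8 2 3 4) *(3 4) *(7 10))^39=(0 4 2 8)(7 10)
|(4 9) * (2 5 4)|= |(2 5 4 9)|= 4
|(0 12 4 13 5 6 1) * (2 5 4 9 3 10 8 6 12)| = 10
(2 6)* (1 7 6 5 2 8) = (1 7 6 8)(2 5) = [0, 7, 5, 3, 4, 2, 8, 6, 1]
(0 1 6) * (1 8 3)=(0 8 3 1 6)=[8, 6, 2, 1, 4, 5, 0, 7, 3]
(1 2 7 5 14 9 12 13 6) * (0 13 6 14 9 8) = (0 13 14 8)(1 2 7 5 9 12 6) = [13, 2, 7, 3, 4, 9, 1, 5, 0, 12, 10, 11, 6, 14, 8]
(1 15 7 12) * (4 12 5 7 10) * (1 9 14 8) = (1 15 10 4 12 9 14 8)(5 7) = [0, 15, 2, 3, 12, 7, 6, 5, 1, 14, 4, 11, 9, 13, 8, 10]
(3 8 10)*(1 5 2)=[0, 5, 1, 8, 4, 2, 6, 7, 10, 9, 3]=(1 5 2)(3 8 10)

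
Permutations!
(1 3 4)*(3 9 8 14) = (1 9 8 14 3 4) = [0, 9, 2, 4, 1, 5, 6, 7, 14, 8, 10, 11, 12, 13, 3]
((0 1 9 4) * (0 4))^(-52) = ((0 1 9))^(-52) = (0 9 1)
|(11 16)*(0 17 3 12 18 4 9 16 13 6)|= |(0 17 3 12 18 4 9 16 11 13 6)|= 11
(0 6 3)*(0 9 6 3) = [3, 1, 2, 9, 4, 5, 0, 7, 8, 6] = (0 3 9 6)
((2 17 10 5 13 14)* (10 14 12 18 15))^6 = (18)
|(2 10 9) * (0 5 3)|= 3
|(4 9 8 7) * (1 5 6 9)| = 7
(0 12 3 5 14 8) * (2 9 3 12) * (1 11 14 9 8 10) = (0 2 8)(1 11 14 10)(3 5 9) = [2, 11, 8, 5, 4, 9, 6, 7, 0, 3, 1, 14, 12, 13, 10]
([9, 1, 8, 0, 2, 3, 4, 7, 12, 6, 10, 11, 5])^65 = [6, 1, 12, 9, 8, 0, 2, 7, 5, 4, 10, 11, 3]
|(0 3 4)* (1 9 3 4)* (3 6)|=|(0 4)(1 9 6 3)|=4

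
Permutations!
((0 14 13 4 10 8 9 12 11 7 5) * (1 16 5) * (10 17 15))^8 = (0 9 14 12 13 11 4 7 17 1 15 16 10 5 8)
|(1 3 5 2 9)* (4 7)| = |(1 3 5 2 9)(4 7)| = 10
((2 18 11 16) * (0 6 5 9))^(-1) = ((0 6 5 9)(2 18 11 16))^(-1) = (0 9 5 6)(2 16 11 18)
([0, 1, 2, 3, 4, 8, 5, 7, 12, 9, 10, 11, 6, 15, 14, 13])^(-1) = [0, 1, 2, 3, 4, 6, 12, 7, 5, 9, 10, 11, 8, 15, 14, 13]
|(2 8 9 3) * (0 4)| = |(0 4)(2 8 9 3)| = 4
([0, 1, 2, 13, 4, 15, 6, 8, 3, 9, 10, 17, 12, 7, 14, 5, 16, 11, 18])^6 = (18)(3 7)(8 13)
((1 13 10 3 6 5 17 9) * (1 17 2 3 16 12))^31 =((1 13 10 16 12)(2 3 6 5)(9 17))^31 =(1 13 10 16 12)(2 5 6 3)(9 17)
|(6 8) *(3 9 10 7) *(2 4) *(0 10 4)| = |(0 10 7 3 9 4 2)(6 8)| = 14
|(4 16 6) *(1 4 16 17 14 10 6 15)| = 8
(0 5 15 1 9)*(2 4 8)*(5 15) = [15, 9, 4, 3, 8, 5, 6, 7, 2, 0, 10, 11, 12, 13, 14, 1] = (0 15 1 9)(2 4 8)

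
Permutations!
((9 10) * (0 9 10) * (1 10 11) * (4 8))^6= (11)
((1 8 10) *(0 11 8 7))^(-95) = (0 11 8 10 1 7)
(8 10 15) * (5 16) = (5 16)(8 10 15) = [0, 1, 2, 3, 4, 16, 6, 7, 10, 9, 15, 11, 12, 13, 14, 8, 5]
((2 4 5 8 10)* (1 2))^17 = (1 10 8 5 4 2)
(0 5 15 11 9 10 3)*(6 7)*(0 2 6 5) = (2 6 7 5 15 11 9 10 3) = [0, 1, 6, 2, 4, 15, 7, 5, 8, 10, 3, 9, 12, 13, 14, 11]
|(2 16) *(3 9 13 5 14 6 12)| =|(2 16)(3 9 13 5 14 6 12)| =14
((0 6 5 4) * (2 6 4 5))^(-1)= (0 4)(2 6)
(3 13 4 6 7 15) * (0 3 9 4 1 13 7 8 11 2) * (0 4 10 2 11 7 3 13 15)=(0 13 1 15 9 10 2 4 6 8 7)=[13, 15, 4, 3, 6, 5, 8, 0, 7, 10, 2, 11, 12, 1, 14, 9]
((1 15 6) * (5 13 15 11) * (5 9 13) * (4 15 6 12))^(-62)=((1 11 9 13 6)(4 15 12))^(-62)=(1 13 11 6 9)(4 15 12)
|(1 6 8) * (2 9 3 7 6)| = 7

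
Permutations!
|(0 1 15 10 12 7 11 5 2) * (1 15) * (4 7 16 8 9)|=12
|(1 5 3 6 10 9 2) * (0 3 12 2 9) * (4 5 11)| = 12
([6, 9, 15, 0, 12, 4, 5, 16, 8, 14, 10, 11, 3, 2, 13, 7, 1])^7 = (0 6 5 4 12 3)(1 16 7 15 2 13 14 9)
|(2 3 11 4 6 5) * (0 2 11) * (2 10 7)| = |(0 10 7 2 3)(4 6 5 11)| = 20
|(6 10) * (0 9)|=|(0 9)(6 10)|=2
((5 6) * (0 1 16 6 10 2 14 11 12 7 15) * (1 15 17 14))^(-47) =((0 15)(1 16 6 5 10 2)(7 17 14 11 12))^(-47) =(0 15)(1 16 6 5 10 2)(7 11 17 12 14)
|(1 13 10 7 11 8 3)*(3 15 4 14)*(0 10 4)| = |(0 10 7 11 8 15)(1 13 4 14 3)| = 30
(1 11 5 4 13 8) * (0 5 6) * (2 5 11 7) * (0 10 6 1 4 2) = (0 11 1 7)(2 5)(4 13 8)(6 10) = [11, 7, 5, 3, 13, 2, 10, 0, 4, 9, 6, 1, 12, 8]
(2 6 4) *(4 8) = [0, 1, 6, 3, 2, 5, 8, 7, 4] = (2 6 8 4)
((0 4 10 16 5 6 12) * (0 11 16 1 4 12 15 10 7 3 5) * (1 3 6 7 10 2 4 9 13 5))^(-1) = (0 16 11 12)(1 3 10 4 2 15 6 7 5 13 9)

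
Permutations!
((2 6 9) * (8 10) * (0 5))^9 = (0 5)(8 10)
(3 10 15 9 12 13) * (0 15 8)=(0 15 9 12 13 3 10 8)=[15, 1, 2, 10, 4, 5, 6, 7, 0, 12, 8, 11, 13, 3, 14, 9]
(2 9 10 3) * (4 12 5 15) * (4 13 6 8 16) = (2 9 10 3)(4 12 5 15 13 6 8 16) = [0, 1, 9, 2, 12, 15, 8, 7, 16, 10, 3, 11, 5, 6, 14, 13, 4]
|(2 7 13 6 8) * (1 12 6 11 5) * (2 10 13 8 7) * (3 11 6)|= 5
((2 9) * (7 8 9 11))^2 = (2 7 9 11 8)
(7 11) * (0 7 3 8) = (0 7 11 3 8) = [7, 1, 2, 8, 4, 5, 6, 11, 0, 9, 10, 3]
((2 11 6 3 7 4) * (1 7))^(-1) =((1 7 4 2 11 6 3))^(-1) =(1 3 6 11 2 4 7)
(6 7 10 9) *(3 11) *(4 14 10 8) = (3 11)(4 14 10 9 6 7 8) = [0, 1, 2, 11, 14, 5, 7, 8, 4, 6, 9, 3, 12, 13, 10]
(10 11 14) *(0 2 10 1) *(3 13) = (0 2 10 11 14 1)(3 13) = [2, 0, 10, 13, 4, 5, 6, 7, 8, 9, 11, 14, 12, 3, 1]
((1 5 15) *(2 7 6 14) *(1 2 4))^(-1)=((1 5 15 2 7 6 14 4))^(-1)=(1 4 14 6 7 2 15 5)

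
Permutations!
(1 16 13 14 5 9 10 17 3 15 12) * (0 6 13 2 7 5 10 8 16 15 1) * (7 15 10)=[6, 10, 15, 1, 4, 9, 13, 5, 16, 8, 17, 11, 0, 14, 7, 12, 2, 3]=(0 6 13 14 7 5 9 8 16 2 15 12)(1 10 17 3)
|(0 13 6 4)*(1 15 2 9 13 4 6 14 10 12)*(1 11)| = 18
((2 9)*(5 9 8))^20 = ((2 8 5 9))^20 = (9)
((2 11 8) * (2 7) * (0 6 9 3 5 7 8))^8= (11)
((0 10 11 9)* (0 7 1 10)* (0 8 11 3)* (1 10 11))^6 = ((0 8 1 11 9 7 10 3))^6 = (0 10 9 1)(3 7 11 8)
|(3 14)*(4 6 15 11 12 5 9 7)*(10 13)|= 8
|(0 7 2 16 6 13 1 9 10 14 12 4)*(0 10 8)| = |(0 7 2 16 6 13 1 9 8)(4 10 14 12)| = 36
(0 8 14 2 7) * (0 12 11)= (0 8 14 2 7 12 11)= [8, 1, 7, 3, 4, 5, 6, 12, 14, 9, 10, 0, 11, 13, 2]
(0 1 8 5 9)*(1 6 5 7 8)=(0 6 5 9)(7 8)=[6, 1, 2, 3, 4, 9, 5, 8, 7, 0]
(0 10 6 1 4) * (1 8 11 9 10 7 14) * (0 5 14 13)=(0 7 13)(1 4 5 14)(6 8 11 9 10)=[7, 4, 2, 3, 5, 14, 8, 13, 11, 10, 6, 9, 12, 0, 1]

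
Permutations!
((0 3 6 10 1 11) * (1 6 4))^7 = ((0 3 4 1 11)(6 10))^7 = (0 4 11 3 1)(6 10)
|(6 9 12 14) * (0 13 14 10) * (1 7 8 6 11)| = |(0 13 14 11 1 7 8 6 9 12 10)| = 11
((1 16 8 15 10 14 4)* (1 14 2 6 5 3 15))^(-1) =(1 8 16)(2 10 15 3 5 6)(4 14)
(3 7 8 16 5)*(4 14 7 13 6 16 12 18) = [0, 1, 2, 13, 14, 3, 16, 8, 12, 9, 10, 11, 18, 6, 7, 15, 5, 17, 4] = (3 13 6 16 5)(4 14 7 8 12 18)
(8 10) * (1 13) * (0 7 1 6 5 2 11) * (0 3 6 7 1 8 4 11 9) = [1, 13, 9, 6, 11, 2, 5, 8, 10, 0, 4, 3, 12, 7] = (0 1 13 7 8 10 4 11 3 6 5 2 9)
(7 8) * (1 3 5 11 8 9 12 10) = (1 3 5 11 8 7 9 12 10) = [0, 3, 2, 5, 4, 11, 6, 9, 7, 12, 1, 8, 10]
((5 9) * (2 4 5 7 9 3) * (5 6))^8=(9)(2 5 4 3 6)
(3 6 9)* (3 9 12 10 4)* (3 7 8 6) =(4 7 8 6 12 10) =[0, 1, 2, 3, 7, 5, 12, 8, 6, 9, 4, 11, 10]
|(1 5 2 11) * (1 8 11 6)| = |(1 5 2 6)(8 11)| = 4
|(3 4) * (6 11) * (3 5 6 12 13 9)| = 8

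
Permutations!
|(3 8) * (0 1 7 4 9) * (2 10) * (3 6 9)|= 8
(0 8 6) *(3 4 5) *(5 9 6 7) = (0 8 7 5 3 4 9 6) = [8, 1, 2, 4, 9, 3, 0, 5, 7, 6]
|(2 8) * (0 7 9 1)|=4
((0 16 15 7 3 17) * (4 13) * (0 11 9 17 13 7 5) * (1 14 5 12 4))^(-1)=((0 16 15 12 4 7 3 13 1 14 5)(9 17 11))^(-1)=(0 5 14 1 13 3 7 4 12 15 16)(9 11 17)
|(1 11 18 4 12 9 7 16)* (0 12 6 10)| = 11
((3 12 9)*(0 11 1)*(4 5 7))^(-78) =((0 11 1)(3 12 9)(4 5 7))^(-78) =(12)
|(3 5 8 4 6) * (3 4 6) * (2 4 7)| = 7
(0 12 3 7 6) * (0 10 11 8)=[12, 1, 2, 7, 4, 5, 10, 6, 0, 9, 11, 8, 3]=(0 12 3 7 6 10 11 8)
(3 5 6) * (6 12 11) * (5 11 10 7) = (3 11 6)(5 12 10 7) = [0, 1, 2, 11, 4, 12, 3, 5, 8, 9, 7, 6, 10]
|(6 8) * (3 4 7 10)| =4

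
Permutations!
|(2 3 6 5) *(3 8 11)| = |(2 8 11 3 6 5)| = 6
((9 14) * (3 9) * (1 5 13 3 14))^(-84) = (14)(1 5 13 3 9)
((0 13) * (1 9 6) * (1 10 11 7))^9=((0 13)(1 9 6 10 11 7))^9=(0 13)(1 10)(6 7)(9 11)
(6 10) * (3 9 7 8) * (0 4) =(0 4)(3 9 7 8)(6 10) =[4, 1, 2, 9, 0, 5, 10, 8, 3, 7, 6]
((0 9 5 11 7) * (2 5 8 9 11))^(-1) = (0 7 11)(2 5)(8 9)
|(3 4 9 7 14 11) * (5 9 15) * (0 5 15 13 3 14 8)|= 30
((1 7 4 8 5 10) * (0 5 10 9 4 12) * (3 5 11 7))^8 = ((0 11 7 12)(1 3 5 9 4 8 10))^8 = (12)(1 3 5 9 4 8 10)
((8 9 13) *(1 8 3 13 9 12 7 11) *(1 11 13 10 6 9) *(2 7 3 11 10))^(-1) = (1 9 6 10 11 13 7 2 3 12 8)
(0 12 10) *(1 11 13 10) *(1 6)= (0 12 6 1 11 13 10)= [12, 11, 2, 3, 4, 5, 1, 7, 8, 9, 0, 13, 6, 10]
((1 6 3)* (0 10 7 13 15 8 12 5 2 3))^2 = (0 7 15 12 2 1)(3 6 10 13 8 5)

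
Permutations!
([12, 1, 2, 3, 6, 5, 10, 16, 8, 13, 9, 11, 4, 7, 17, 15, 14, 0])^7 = (0 7 6 17 13 4 14 9 12 16 10)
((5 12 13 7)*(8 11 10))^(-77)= ((5 12 13 7)(8 11 10))^(-77)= (5 7 13 12)(8 11 10)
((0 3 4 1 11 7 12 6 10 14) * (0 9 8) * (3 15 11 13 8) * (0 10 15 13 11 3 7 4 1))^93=((0 13 8 10 14 9 7 12 6 15 3 1 11 4))^93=(0 15 14 4 6 10 11 12 8 1 7 13 3 9)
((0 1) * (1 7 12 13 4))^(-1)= (0 1 4 13 12 7)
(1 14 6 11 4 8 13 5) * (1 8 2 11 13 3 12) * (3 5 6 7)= (1 14 7 3 12)(2 11 4)(5 8)(6 13)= [0, 14, 11, 12, 2, 8, 13, 3, 5, 9, 10, 4, 1, 6, 7]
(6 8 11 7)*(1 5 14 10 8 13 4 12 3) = (1 5 14 10 8 11 7 6 13 4 12 3) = [0, 5, 2, 1, 12, 14, 13, 6, 11, 9, 8, 7, 3, 4, 10]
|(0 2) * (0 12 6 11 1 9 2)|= |(1 9 2 12 6 11)|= 6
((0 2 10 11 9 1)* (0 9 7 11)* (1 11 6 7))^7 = ((0 2 10)(1 9 11)(6 7))^7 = (0 2 10)(1 9 11)(6 7)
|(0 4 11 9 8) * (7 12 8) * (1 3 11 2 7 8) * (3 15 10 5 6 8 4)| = 14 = |(0 3 11 9 4 2 7 12 1 15 10 5 6 8)|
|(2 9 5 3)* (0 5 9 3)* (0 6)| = |(9)(0 5 6)(2 3)| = 6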